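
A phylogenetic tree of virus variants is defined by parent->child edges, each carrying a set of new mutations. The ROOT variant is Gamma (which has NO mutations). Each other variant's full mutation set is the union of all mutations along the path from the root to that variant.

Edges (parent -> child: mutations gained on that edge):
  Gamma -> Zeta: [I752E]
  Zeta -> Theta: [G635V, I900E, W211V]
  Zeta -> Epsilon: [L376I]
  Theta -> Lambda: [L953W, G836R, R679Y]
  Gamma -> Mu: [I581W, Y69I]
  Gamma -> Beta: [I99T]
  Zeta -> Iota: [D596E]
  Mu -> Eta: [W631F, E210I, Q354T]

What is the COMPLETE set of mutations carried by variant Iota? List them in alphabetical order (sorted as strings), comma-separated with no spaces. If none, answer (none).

Answer: D596E,I752E

Derivation:
At Gamma: gained [] -> total []
At Zeta: gained ['I752E'] -> total ['I752E']
At Iota: gained ['D596E'] -> total ['D596E', 'I752E']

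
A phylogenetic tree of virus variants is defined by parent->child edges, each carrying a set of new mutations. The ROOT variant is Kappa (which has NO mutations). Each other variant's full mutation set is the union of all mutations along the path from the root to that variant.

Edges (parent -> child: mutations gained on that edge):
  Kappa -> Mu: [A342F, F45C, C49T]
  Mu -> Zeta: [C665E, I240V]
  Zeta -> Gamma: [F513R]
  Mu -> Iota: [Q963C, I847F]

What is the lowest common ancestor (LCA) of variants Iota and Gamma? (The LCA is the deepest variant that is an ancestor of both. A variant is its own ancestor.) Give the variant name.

Answer: Mu

Derivation:
Path from root to Iota: Kappa -> Mu -> Iota
  ancestors of Iota: {Kappa, Mu, Iota}
Path from root to Gamma: Kappa -> Mu -> Zeta -> Gamma
  ancestors of Gamma: {Kappa, Mu, Zeta, Gamma}
Common ancestors: {Kappa, Mu}
Walk up from Gamma: Gamma (not in ancestors of Iota), Zeta (not in ancestors of Iota), Mu (in ancestors of Iota), Kappa (in ancestors of Iota)
Deepest common ancestor (LCA) = Mu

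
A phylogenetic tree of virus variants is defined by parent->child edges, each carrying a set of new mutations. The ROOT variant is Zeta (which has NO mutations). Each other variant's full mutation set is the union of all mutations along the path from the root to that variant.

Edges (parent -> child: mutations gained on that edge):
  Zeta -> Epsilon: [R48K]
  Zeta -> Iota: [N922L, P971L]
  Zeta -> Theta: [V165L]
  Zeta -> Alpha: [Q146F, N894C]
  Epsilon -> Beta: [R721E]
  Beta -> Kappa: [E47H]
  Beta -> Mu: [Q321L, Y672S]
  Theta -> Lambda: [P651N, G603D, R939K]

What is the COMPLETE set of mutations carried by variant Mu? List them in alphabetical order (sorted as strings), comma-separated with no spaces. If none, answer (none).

Answer: Q321L,R48K,R721E,Y672S

Derivation:
At Zeta: gained [] -> total []
At Epsilon: gained ['R48K'] -> total ['R48K']
At Beta: gained ['R721E'] -> total ['R48K', 'R721E']
At Mu: gained ['Q321L', 'Y672S'] -> total ['Q321L', 'R48K', 'R721E', 'Y672S']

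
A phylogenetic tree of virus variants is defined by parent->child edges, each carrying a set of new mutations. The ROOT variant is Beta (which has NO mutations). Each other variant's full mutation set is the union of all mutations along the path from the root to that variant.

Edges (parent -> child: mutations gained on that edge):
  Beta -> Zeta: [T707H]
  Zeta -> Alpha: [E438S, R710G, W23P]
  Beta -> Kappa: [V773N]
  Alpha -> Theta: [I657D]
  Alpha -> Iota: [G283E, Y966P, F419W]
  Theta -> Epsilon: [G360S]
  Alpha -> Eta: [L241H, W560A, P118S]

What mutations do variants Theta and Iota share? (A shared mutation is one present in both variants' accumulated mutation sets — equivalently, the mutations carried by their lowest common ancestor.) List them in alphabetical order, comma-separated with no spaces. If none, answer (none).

Answer: E438S,R710G,T707H,W23P

Derivation:
Accumulating mutations along path to Theta:
  At Beta: gained [] -> total []
  At Zeta: gained ['T707H'] -> total ['T707H']
  At Alpha: gained ['E438S', 'R710G', 'W23P'] -> total ['E438S', 'R710G', 'T707H', 'W23P']
  At Theta: gained ['I657D'] -> total ['E438S', 'I657D', 'R710G', 'T707H', 'W23P']
Mutations(Theta) = ['E438S', 'I657D', 'R710G', 'T707H', 'W23P']
Accumulating mutations along path to Iota:
  At Beta: gained [] -> total []
  At Zeta: gained ['T707H'] -> total ['T707H']
  At Alpha: gained ['E438S', 'R710G', 'W23P'] -> total ['E438S', 'R710G', 'T707H', 'W23P']
  At Iota: gained ['G283E', 'Y966P', 'F419W'] -> total ['E438S', 'F419W', 'G283E', 'R710G', 'T707H', 'W23P', 'Y966P']
Mutations(Iota) = ['E438S', 'F419W', 'G283E', 'R710G', 'T707H', 'W23P', 'Y966P']
Intersection: ['E438S', 'I657D', 'R710G', 'T707H', 'W23P'] ∩ ['E438S', 'F419W', 'G283E', 'R710G', 'T707H', 'W23P', 'Y966P'] = ['E438S', 'R710G', 'T707H', 'W23P']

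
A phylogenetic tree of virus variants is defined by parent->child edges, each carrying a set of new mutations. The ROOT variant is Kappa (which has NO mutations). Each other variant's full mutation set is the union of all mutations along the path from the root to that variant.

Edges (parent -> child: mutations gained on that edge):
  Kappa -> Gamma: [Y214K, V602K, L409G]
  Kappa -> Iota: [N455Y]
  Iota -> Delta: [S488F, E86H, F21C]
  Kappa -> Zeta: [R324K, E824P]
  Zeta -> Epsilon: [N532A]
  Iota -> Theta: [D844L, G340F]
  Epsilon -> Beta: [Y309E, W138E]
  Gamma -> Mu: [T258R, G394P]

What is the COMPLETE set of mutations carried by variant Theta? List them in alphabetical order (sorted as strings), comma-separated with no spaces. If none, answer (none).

At Kappa: gained [] -> total []
At Iota: gained ['N455Y'] -> total ['N455Y']
At Theta: gained ['D844L', 'G340F'] -> total ['D844L', 'G340F', 'N455Y']

Answer: D844L,G340F,N455Y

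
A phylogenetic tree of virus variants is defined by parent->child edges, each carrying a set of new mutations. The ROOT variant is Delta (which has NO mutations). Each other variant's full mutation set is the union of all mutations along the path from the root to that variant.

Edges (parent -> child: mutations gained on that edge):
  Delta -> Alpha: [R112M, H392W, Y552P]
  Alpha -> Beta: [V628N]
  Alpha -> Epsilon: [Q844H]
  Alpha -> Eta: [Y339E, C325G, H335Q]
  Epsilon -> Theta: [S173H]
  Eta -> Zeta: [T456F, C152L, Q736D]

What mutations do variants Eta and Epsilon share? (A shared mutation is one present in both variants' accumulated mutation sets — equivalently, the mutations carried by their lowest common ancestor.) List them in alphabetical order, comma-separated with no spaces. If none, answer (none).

Accumulating mutations along path to Eta:
  At Delta: gained [] -> total []
  At Alpha: gained ['R112M', 'H392W', 'Y552P'] -> total ['H392W', 'R112M', 'Y552P']
  At Eta: gained ['Y339E', 'C325G', 'H335Q'] -> total ['C325G', 'H335Q', 'H392W', 'R112M', 'Y339E', 'Y552P']
Mutations(Eta) = ['C325G', 'H335Q', 'H392W', 'R112M', 'Y339E', 'Y552P']
Accumulating mutations along path to Epsilon:
  At Delta: gained [] -> total []
  At Alpha: gained ['R112M', 'H392W', 'Y552P'] -> total ['H392W', 'R112M', 'Y552P']
  At Epsilon: gained ['Q844H'] -> total ['H392W', 'Q844H', 'R112M', 'Y552P']
Mutations(Epsilon) = ['H392W', 'Q844H', 'R112M', 'Y552P']
Intersection: ['C325G', 'H335Q', 'H392W', 'R112M', 'Y339E', 'Y552P'] ∩ ['H392W', 'Q844H', 'R112M', 'Y552P'] = ['H392W', 'R112M', 'Y552P']

Answer: H392W,R112M,Y552P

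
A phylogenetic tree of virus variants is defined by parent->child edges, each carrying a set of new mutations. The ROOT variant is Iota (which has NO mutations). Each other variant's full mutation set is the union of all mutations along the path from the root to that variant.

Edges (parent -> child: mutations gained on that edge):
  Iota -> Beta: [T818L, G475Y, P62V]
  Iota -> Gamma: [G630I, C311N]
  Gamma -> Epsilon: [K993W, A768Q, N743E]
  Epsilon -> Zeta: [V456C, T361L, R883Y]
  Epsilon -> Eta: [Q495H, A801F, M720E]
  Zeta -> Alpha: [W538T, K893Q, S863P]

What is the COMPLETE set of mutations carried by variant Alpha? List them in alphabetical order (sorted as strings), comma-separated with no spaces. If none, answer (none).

Answer: A768Q,C311N,G630I,K893Q,K993W,N743E,R883Y,S863P,T361L,V456C,W538T

Derivation:
At Iota: gained [] -> total []
At Gamma: gained ['G630I', 'C311N'] -> total ['C311N', 'G630I']
At Epsilon: gained ['K993W', 'A768Q', 'N743E'] -> total ['A768Q', 'C311N', 'G630I', 'K993W', 'N743E']
At Zeta: gained ['V456C', 'T361L', 'R883Y'] -> total ['A768Q', 'C311N', 'G630I', 'K993W', 'N743E', 'R883Y', 'T361L', 'V456C']
At Alpha: gained ['W538T', 'K893Q', 'S863P'] -> total ['A768Q', 'C311N', 'G630I', 'K893Q', 'K993W', 'N743E', 'R883Y', 'S863P', 'T361L', 'V456C', 'W538T']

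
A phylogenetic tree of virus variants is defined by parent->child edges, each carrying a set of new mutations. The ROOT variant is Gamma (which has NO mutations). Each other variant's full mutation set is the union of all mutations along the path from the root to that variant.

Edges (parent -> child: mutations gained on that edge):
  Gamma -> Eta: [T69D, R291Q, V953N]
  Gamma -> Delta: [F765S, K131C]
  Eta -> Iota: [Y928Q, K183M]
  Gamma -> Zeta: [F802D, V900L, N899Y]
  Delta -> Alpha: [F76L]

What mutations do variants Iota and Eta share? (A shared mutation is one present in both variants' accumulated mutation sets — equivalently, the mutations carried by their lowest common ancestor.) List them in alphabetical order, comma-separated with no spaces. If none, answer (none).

Answer: R291Q,T69D,V953N

Derivation:
Accumulating mutations along path to Iota:
  At Gamma: gained [] -> total []
  At Eta: gained ['T69D', 'R291Q', 'V953N'] -> total ['R291Q', 'T69D', 'V953N']
  At Iota: gained ['Y928Q', 'K183M'] -> total ['K183M', 'R291Q', 'T69D', 'V953N', 'Y928Q']
Mutations(Iota) = ['K183M', 'R291Q', 'T69D', 'V953N', 'Y928Q']
Accumulating mutations along path to Eta:
  At Gamma: gained [] -> total []
  At Eta: gained ['T69D', 'R291Q', 'V953N'] -> total ['R291Q', 'T69D', 'V953N']
Mutations(Eta) = ['R291Q', 'T69D', 'V953N']
Intersection: ['K183M', 'R291Q', 'T69D', 'V953N', 'Y928Q'] ∩ ['R291Q', 'T69D', 'V953N'] = ['R291Q', 'T69D', 'V953N']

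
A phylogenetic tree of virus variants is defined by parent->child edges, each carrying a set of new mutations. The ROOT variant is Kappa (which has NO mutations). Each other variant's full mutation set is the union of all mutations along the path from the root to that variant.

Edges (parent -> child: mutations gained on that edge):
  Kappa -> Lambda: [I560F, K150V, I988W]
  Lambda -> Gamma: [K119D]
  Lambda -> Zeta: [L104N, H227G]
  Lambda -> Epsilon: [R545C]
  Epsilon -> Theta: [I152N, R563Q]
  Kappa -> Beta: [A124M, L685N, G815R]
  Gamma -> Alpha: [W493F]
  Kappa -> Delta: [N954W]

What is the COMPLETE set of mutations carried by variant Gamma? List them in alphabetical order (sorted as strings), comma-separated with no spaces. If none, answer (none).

Answer: I560F,I988W,K119D,K150V

Derivation:
At Kappa: gained [] -> total []
At Lambda: gained ['I560F', 'K150V', 'I988W'] -> total ['I560F', 'I988W', 'K150V']
At Gamma: gained ['K119D'] -> total ['I560F', 'I988W', 'K119D', 'K150V']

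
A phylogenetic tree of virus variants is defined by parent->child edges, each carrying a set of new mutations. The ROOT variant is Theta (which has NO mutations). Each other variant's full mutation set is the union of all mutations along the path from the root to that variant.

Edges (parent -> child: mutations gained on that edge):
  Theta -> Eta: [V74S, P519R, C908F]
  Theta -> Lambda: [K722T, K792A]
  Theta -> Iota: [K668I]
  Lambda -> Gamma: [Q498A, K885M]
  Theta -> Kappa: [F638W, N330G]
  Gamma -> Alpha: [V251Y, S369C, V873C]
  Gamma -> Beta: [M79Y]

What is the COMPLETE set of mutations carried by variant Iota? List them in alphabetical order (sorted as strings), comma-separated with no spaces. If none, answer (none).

At Theta: gained [] -> total []
At Iota: gained ['K668I'] -> total ['K668I']

Answer: K668I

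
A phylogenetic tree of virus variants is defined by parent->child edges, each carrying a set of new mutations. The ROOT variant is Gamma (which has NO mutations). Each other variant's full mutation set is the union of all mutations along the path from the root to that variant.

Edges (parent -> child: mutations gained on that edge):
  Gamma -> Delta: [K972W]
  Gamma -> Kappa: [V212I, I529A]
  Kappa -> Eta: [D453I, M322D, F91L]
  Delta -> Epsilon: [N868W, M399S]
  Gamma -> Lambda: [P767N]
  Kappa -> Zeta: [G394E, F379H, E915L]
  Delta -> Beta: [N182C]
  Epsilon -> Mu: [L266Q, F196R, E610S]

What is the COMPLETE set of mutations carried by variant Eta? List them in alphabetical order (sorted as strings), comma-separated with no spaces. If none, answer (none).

Answer: D453I,F91L,I529A,M322D,V212I

Derivation:
At Gamma: gained [] -> total []
At Kappa: gained ['V212I', 'I529A'] -> total ['I529A', 'V212I']
At Eta: gained ['D453I', 'M322D', 'F91L'] -> total ['D453I', 'F91L', 'I529A', 'M322D', 'V212I']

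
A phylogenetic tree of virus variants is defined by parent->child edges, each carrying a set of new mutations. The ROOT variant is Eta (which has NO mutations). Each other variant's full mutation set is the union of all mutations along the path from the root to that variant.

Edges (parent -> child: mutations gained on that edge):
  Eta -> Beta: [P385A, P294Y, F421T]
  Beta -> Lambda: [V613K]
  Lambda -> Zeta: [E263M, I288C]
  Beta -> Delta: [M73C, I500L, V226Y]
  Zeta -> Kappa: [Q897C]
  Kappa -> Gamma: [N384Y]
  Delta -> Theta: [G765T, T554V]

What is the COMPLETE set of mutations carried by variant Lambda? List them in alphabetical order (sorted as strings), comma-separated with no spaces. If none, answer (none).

At Eta: gained [] -> total []
At Beta: gained ['P385A', 'P294Y', 'F421T'] -> total ['F421T', 'P294Y', 'P385A']
At Lambda: gained ['V613K'] -> total ['F421T', 'P294Y', 'P385A', 'V613K']

Answer: F421T,P294Y,P385A,V613K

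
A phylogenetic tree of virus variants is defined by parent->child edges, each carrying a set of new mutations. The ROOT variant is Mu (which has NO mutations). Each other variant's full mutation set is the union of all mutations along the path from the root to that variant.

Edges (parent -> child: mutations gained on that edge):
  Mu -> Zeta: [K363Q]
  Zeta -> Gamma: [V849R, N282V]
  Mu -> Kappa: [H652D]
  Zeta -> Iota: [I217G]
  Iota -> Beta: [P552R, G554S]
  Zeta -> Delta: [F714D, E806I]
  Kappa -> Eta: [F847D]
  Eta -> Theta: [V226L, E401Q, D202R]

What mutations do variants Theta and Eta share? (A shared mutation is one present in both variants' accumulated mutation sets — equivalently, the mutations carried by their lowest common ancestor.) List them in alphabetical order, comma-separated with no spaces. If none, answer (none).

Answer: F847D,H652D

Derivation:
Accumulating mutations along path to Theta:
  At Mu: gained [] -> total []
  At Kappa: gained ['H652D'] -> total ['H652D']
  At Eta: gained ['F847D'] -> total ['F847D', 'H652D']
  At Theta: gained ['V226L', 'E401Q', 'D202R'] -> total ['D202R', 'E401Q', 'F847D', 'H652D', 'V226L']
Mutations(Theta) = ['D202R', 'E401Q', 'F847D', 'H652D', 'V226L']
Accumulating mutations along path to Eta:
  At Mu: gained [] -> total []
  At Kappa: gained ['H652D'] -> total ['H652D']
  At Eta: gained ['F847D'] -> total ['F847D', 'H652D']
Mutations(Eta) = ['F847D', 'H652D']
Intersection: ['D202R', 'E401Q', 'F847D', 'H652D', 'V226L'] ∩ ['F847D', 'H652D'] = ['F847D', 'H652D']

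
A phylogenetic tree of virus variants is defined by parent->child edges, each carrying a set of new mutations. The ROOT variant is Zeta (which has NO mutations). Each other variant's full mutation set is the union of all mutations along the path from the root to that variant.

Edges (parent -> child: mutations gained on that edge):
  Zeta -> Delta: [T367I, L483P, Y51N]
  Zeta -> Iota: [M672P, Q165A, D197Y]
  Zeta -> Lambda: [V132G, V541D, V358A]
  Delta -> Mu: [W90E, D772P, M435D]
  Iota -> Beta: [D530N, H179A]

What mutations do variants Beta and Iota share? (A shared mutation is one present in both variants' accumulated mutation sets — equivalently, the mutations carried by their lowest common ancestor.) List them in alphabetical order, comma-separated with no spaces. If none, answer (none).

Answer: D197Y,M672P,Q165A

Derivation:
Accumulating mutations along path to Beta:
  At Zeta: gained [] -> total []
  At Iota: gained ['M672P', 'Q165A', 'D197Y'] -> total ['D197Y', 'M672P', 'Q165A']
  At Beta: gained ['D530N', 'H179A'] -> total ['D197Y', 'D530N', 'H179A', 'M672P', 'Q165A']
Mutations(Beta) = ['D197Y', 'D530N', 'H179A', 'M672P', 'Q165A']
Accumulating mutations along path to Iota:
  At Zeta: gained [] -> total []
  At Iota: gained ['M672P', 'Q165A', 'D197Y'] -> total ['D197Y', 'M672P', 'Q165A']
Mutations(Iota) = ['D197Y', 'M672P', 'Q165A']
Intersection: ['D197Y', 'D530N', 'H179A', 'M672P', 'Q165A'] ∩ ['D197Y', 'M672P', 'Q165A'] = ['D197Y', 'M672P', 'Q165A']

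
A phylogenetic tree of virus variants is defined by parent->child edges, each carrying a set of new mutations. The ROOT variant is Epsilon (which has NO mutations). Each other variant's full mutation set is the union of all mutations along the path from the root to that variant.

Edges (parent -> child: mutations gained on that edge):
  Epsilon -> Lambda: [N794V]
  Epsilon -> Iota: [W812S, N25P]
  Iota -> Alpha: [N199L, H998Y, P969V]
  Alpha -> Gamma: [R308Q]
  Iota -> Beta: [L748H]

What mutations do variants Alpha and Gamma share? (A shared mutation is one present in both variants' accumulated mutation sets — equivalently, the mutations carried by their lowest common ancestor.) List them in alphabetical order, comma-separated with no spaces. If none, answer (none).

Accumulating mutations along path to Alpha:
  At Epsilon: gained [] -> total []
  At Iota: gained ['W812S', 'N25P'] -> total ['N25P', 'W812S']
  At Alpha: gained ['N199L', 'H998Y', 'P969V'] -> total ['H998Y', 'N199L', 'N25P', 'P969V', 'W812S']
Mutations(Alpha) = ['H998Y', 'N199L', 'N25P', 'P969V', 'W812S']
Accumulating mutations along path to Gamma:
  At Epsilon: gained [] -> total []
  At Iota: gained ['W812S', 'N25P'] -> total ['N25P', 'W812S']
  At Alpha: gained ['N199L', 'H998Y', 'P969V'] -> total ['H998Y', 'N199L', 'N25P', 'P969V', 'W812S']
  At Gamma: gained ['R308Q'] -> total ['H998Y', 'N199L', 'N25P', 'P969V', 'R308Q', 'W812S']
Mutations(Gamma) = ['H998Y', 'N199L', 'N25P', 'P969V', 'R308Q', 'W812S']
Intersection: ['H998Y', 'N199L', 'N25P', 'P969V', 'W812S'] ∩ ['H998Y', 'N199L', 'N25P', 'P969V', 'R308Q', 'W812S'] = ['H998Y', 'N199L', 'N25P', 'P969V', 'W812S']

Answer: H998Y,N199L,N25P,P969V,W812S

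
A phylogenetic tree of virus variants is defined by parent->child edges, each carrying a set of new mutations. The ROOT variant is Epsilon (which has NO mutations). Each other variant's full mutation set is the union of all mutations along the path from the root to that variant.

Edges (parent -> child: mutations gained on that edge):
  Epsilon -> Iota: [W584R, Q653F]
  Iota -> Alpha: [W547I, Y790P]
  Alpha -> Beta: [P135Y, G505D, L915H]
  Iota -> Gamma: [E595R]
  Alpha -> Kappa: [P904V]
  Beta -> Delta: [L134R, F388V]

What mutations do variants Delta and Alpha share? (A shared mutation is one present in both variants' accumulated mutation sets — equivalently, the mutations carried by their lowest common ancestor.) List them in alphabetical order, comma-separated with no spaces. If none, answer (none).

Accumulating mutations along path to Delta:
  At Epsilon: gained [] -> total []
  At Iota: gained ['W584R', 'Q653F'] -> total ['Q653F', 'W584R']
  At Alpha: gained ['W547I', 'Y790P'] -> total ['Q653F', 'W547I', 'W584R', 'Y790P']
  At Beta: gained ['P135Y', 'G505D', 'L915H'] -> total ['G505D', 'L915H', 'P135Y', 'Q653F', 'W547I', 'W584R', 'Y790P']
  At Delta: gained ['L134R', 'F388V'] -> total ['F388V', 'G505D', 'L134R', 'L915H', 'P135Y', 'Q653F', 'W547I', 'W584R', 'Y790P']
Mutations(Delta) = ['F388V', 'G505D', 'L134R', 'L915H', 'P135Y', 'Q653F', 'W547I', 'W584R', 'Y790P']
Accumulating mutations along path to Alpha:
  At Epsilon: gained [] -> total []
  At Iota: gained ['W584R', 'Q653F'] -> total ['Q653F', 'W584R']
  At Alpha: gained ['W547I', 'Y790P'] -> total ['Q653F', 'W547I', 'W584R', 'Y790P']
Mutations(Alpha) = ['Q653F', 'W547I', 'W584R', 'Y790P']
Intersection: ['F388V', 'G505D', 'L134R', 'L915H', 'P135Y', 'Q653F', 'W547I', 'W584R', 'Y790P'] ∩ ['Q653F', 'W547I', 'W584R', 'Y790P'] = ['Q653F', 'W547I', 'W584R', 'Y790P']

Answer: Q653F,W547I,W584R,Y790P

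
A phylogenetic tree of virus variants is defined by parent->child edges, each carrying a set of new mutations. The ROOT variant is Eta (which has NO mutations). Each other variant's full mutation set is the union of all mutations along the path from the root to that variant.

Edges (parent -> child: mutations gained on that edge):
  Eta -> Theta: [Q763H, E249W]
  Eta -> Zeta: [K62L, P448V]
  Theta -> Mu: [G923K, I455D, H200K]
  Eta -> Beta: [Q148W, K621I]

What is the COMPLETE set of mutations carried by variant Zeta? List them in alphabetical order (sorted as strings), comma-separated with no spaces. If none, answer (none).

At Eta: gained [] -> total []
At Zeta: gained ['K62L', 'P448V'] -> total ['K62L', 'P448V']

Answer: K62L,P448V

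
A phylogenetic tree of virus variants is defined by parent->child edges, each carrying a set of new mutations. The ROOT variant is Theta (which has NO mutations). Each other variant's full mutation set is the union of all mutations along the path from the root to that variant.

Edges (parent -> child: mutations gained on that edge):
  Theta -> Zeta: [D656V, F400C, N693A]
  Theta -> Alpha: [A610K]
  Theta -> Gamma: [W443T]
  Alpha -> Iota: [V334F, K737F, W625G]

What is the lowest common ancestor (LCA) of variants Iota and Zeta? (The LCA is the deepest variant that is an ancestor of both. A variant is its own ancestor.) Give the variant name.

Answer: Theta

Derivation:
Path from root to Iota: Theta -> Alpha -> Iota
  ancestors of Iota: {Theta, Alpha, Iota}
Path from root to Zeta: Theta -> Zeta
  ancestors of Zeta: {Theta, Zeta}
Common ancestors: {Theta}
Walk up from Zeta: Zeta (not in ancestors of Iota), Theta (in ancestors of Iota)
Deepest common ancestor (LCA) = Theta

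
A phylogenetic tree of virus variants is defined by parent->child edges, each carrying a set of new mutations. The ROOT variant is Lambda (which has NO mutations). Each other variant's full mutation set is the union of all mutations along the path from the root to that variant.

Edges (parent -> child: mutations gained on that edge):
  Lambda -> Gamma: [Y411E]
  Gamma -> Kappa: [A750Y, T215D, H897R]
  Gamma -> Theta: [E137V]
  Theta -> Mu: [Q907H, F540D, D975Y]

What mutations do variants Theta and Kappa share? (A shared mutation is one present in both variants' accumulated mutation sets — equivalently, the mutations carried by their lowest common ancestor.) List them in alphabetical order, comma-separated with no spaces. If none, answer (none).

Answer: Y411E

Derivation:
Accumulating mutations along path to Theta:
  At Lambda: gained [] -> total []
  At Gamma: gained ['Y411E'] -> total ['Y411E']
  At Theta: gained ['E137V'] -> total ['E137V', 'Y411E']
Mutations(Theta) = ['E137V', 'Y411E']
Accumulating mutations along path to Kappa:
  At Lambda: gained [] -> total []
  At Gamma: gained ['Y411E'] -> total ['Y411E']
  At Kappa: gained ['A750Y', 'T215D', 'H897R'] -> total ['A750Y', 'H897R', 'T215D', 'Y411E']
Mutations(Kappa) = ['A750Y', 'H897R', 'T215D', 'Y411E']
Intersection: ['E137V', 'Y411E'] ∩ ['A750Y', 'H897R', 'T215D', 'Y411E'] = ['Y411E']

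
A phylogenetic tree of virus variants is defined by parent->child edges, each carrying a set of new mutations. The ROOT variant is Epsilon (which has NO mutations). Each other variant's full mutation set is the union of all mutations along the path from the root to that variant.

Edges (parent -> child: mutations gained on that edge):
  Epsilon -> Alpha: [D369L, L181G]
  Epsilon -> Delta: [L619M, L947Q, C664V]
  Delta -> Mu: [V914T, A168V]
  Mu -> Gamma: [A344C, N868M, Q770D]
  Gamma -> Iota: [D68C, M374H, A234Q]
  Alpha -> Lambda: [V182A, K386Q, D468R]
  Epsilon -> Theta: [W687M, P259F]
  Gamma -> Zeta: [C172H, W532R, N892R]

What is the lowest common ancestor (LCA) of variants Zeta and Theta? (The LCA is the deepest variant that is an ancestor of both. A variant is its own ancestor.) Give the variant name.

Answer: Epsilon

Derivation:
Path from root to Zeta: Epsilon -> Delta -> Mu -> Gamma -> Zeta
  ancestors of Zeta: {Epsilon, Delta, Mu, Gamma, Zeta}
Path from root to Theta: Epsilon -> Theta
  ancestors of Theta: {Epsilon, Theta}
Common ancestors: {Epsilon}
Walk up from Theta: Theta (not in ancestors of Zeta), Epsilon (in ancestors of Zeta)
Deepest common ancestor (LCA) = Epsilon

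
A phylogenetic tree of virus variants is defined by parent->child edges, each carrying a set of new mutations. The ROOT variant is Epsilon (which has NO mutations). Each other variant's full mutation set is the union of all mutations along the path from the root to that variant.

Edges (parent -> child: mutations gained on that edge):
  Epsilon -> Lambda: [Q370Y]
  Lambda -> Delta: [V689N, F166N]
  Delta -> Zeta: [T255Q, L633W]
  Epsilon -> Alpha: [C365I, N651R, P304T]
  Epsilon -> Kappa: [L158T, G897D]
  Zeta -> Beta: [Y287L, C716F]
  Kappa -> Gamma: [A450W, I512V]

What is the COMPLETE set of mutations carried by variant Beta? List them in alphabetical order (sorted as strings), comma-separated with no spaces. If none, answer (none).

At Epsilon: gained [] -> total []
At Lambda: gained ['Q370Y'] -> total ['Q370Y']
At Delta: gained ['V689N', 'F166N'] -> total ['F166N', 'Q370Y', 'V689N']
At Zeta: gained ['T255Q', 'L633W'] -> total ['F166N', 'L633W', 'Q370Y', 'T255Q', 'V689N']
At Beta: gained ['Y287L', 'C716F'] -> total ['C716F', 'F166N', 'L633W', 'Q370Y', 'T255Q', 'V689N', 'Y287L']

Answer: C716F,F166N,L633W,Q370Y,T255Q,V689N,Y287L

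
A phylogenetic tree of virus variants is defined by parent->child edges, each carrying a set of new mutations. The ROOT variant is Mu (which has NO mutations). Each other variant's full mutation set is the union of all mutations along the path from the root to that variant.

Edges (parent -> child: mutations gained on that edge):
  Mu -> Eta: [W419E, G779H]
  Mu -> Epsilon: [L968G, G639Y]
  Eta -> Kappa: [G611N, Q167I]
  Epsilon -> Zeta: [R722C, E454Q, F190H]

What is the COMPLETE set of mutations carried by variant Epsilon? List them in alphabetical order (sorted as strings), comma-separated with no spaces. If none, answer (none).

Answer: G639Y,L968G

Derivation:
At Mu: gained [] -> total []
At Epsilon: gained ['L968G', 'G639Y'] -> total ['G639Y', 'L968G']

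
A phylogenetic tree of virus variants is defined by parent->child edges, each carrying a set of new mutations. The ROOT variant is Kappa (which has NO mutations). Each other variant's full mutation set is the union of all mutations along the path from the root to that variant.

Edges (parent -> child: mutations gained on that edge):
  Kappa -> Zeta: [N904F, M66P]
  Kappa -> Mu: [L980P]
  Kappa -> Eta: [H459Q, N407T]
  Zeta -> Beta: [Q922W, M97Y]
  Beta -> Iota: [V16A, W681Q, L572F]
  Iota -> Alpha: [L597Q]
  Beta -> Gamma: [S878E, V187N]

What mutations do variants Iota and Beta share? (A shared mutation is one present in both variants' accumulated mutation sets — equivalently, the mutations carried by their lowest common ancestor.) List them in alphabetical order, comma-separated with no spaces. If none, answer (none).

Accumulating mutations along path to Iota:
  At Kappa: gained [] -> total []
  At Zeta: gained ['N904F', 'M66P'] -> total ['M66P', 'N904F']
  At Beta: gained ['Q922W', 'M97Y'] -> total ['M66P', 'M97Y', 'N904F', 'Q922W']
  At Iota: gained ['V16A', 'W681Q', 'L572F'] -> total ['L572F', 'M66P', 'M97Y', 'N904F', 'Q922W', 'V16A', 'W681Q']
Mutations(Iota) = ['L572F', 'M66P', 'M97Y', 'N904F', 'Q922W', 'V16A', 'W681Q']
Accumulating mutations along path to Beta:
  At Kappa: gained [] -> total []
  At Zeta: gained ['N904F', 'M66P'] -> total ['M66P', 'N904F']
  At Beta: gained ['Q922W', 'M97Y'] -> total ['M66P', 'M97Y', 'N904F', 'Q922W']
Mutations(Beta) = ['M66P', 'M97Y', 'N904F', 'Q922W']
Intersection: ['L572F', 'M66P', 'M97Y', 'N904F', 'Q922W', 'V16A', 'W681Q'] ∩ ['M66P', 'M97Y', 'N904F', 'Q922W'] = ['M66P', 'M97Y', 'N904F', 'Q922W']

Answer: M66P,M97Y,N904F,Q922W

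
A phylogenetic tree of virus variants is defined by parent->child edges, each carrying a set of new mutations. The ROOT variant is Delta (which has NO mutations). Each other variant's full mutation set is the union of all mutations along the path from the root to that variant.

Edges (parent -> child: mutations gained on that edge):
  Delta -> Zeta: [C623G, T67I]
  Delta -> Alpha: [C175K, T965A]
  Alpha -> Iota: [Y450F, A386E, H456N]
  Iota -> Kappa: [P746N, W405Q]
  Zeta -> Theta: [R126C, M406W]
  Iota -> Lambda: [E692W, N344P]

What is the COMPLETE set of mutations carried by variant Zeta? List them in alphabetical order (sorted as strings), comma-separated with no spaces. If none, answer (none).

At Delta: gained [] -> total []
At Zeta: gained ['C623G', 'T67I'] -> total ['C623G', 'T67I']

Answer: C623G,T67I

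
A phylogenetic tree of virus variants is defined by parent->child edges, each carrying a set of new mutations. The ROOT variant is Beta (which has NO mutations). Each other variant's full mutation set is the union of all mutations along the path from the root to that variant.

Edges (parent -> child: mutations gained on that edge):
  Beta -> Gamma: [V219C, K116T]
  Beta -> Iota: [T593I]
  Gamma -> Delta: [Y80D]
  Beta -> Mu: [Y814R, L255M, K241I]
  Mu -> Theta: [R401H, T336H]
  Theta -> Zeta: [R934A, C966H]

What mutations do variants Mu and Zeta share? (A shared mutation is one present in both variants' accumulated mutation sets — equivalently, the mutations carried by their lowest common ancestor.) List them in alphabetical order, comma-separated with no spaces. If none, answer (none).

Answer: K241I,L255M,Y814R

Derivation:
Accumulating mutations along path to Mu:
  At Beta: gained [] -> total []
  At Mu: gained ['Y814R', 'L255M', 'K241I'] -> total ['K241I', 'L255M', 'Y814R']
Mutations(Mu) = ['K241I', 'L255M', 'Y814R']
Accumulating mutations along path to Zeta:
  At Beta: gained [] -> total []
  At Mu: gained ['Y814R', 'L255M', 'K241I'] -> total ['K241I', 'L255M', 'Y814R']
  At Theta: gained ['R401H', 'T336H'] -> total ['K241I', 'L255M', 'R401H', 'T336H', 'Y814R']
  At Zeta: gained ['R934A', 'C966H'] -> total ['C966H', 'K241I', 'L255M', 'R401H', 'R934A', 'T336H', 'Y814R']
Mutations(Zeta) = ['C966H', 'K241I', 'L255M', 'R401H', 'R934A', 'T336H', 'Y814R']
Intersection: ['K241I', 'L255M', 'Y814R'] ∩ ['C966H', 'K241I', 'L255M', 'R401H', 'R934A', 'T336H', 'Y814R'] = ['K241I', 'L255M', 'Y814R']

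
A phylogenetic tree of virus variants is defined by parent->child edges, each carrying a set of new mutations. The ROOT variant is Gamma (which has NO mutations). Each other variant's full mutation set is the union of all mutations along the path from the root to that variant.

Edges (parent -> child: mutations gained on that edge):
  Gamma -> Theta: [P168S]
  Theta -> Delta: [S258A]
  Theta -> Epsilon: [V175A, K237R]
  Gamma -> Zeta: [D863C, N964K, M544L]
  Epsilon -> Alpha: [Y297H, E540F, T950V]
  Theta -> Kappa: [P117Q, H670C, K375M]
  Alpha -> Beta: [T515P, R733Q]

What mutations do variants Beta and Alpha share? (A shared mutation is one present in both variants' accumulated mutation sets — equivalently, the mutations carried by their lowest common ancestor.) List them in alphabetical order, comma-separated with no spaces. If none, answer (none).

Answer: E540F,K237R,P168S,T950V,V175A,Y297H

Derivation:
Accumulating mutations along path to Beta:
  At Gamma: gained [] -> total []
  At Theta: gained ['P168S'] -> total ['P168S']
  At Epsilon: gained ['V175A', 'K237R'] -> total ['K237R', 'P168S', 'V175A']
  At Alpha: gained ['Y297H', 'E540F', 'T950V'] -> total ['E540F', 'K237R', 'P168S', 'T950V', 'V175A', 'Y297H']
  At Beta: gained ['T515P', 'R733Q'] -> total ['E540F', 'K237R', 'P168S', 'R733Q', 'T515P', 'T950V', 'V175A', 'Y297H']
Mutations(Beta) = ['E540F', 'K237R', 'P168S', 'R733Q', 'T515P', 'T950V', 'V175A', 'Y297H']
Accumulating mutations along path to Alpha:
  At Gamma: gained [] -> total []
  At Theta: gained ['P168S'] -> total ['P168S']
  At Epsilon: gained ['V175A', 'K237R'] -> total ['K237R', 'P168S', 'V175A']
  At Alpha: gained ['Y297H', 'E540F', 'T950V'] -> total ['E540F', 'K237R', 'P168S', 'T950V', 'V175A', 'Y297H']
Mutations(Alpha) = ['E540F', 'K237R', 'P168S', 'T950V', 'V175A', 'Y297H']
Intersection: ['E540F', 'K237R', 'P168S', 'R733Q', 'T515P', 'T950V', 'V175A', 'Y297H'] ∩ ['E540F', 'K237R', 'P168S', 'T950V', 'V175A', 'Y297H'] = ['E540F', 'K237R', 'P168S', 'T950V', 'V175A', 'Y297H']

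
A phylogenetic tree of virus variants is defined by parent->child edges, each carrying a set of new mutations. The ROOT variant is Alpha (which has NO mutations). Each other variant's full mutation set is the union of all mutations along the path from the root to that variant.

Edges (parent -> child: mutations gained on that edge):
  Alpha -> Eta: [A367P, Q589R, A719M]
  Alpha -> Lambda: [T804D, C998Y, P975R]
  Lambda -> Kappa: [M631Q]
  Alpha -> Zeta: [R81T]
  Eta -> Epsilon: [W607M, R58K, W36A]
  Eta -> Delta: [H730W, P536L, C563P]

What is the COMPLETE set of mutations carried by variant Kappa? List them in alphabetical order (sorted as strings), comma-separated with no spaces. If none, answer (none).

At Alpha: gained [] -> total []
At Lambda: gained ['T804D', 'C998Y', 'P975R'] -> total ['C998Y', 'P975R', 'T804D']
At Kappa: gained ['M631Q'] -> total ['C998Y', 'M631Q', 'P975R', 'T804D']

Answer: C998Y,M631Q,P975R,T804D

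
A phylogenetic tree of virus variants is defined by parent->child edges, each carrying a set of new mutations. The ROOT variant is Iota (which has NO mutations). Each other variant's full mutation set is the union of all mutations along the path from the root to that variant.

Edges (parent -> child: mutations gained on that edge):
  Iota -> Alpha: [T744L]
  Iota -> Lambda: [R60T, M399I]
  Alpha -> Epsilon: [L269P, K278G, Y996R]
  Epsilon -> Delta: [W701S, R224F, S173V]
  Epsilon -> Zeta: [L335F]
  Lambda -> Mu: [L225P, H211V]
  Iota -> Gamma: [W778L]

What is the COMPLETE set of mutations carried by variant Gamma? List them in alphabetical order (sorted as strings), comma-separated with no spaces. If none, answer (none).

Answer: W778L

Derivation:
At Iota: gained [] -> total []
At Gamma: gained ['W778L'] -> total ['W778L']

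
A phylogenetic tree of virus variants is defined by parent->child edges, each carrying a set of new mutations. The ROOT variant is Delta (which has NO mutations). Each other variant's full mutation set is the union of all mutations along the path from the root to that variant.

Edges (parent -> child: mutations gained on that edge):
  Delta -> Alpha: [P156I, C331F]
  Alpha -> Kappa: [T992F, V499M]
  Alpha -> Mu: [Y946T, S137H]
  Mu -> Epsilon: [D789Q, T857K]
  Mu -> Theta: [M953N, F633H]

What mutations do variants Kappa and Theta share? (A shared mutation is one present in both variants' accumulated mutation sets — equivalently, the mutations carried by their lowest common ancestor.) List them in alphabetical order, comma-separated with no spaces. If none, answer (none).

Accumulating mutations along path to Kappa:
  At Delta: gained [] -> total []
  At Alpha: gained ['P156I', 'C331F'] -> total ['C331F', 'P156I']
  At Kappa: gained ['T992F', 'V499M'] -> total ['C331F', 'P156I', 'T992F', 'V499M']
Mutations(Kappa) = ['C331F', 'P156I', 'T992F', 'V499M']
Accumulating mutations along path to Theta:
  At Delta: gained [] -> total []
  At Alpha: gained ['P156I', 'C331F'] -> total ['C331F', 'P156I']
  At Mu: gained ['Y946T', 'S137H'] -> total ['C331F', 'P156I', 'S137H', 'Y946T']
  At Theta: gained ['M953N', 'F633H'] -> total ['C331F', 'F633H', 'M953N', 'P156I', 'S137H', 'Y946T']
Mutations(Theta) = ['C331F', 'F633H', 'M953N', 'P156I', 'S137H', 'Y946T']
Intersection: ['C331F', 'P156I', 'T992F', 'V499M'] ∩ ['C331F', 'F633H', 'M953N', 'P156I', 'S137H', 'Y946T'] = ['C331F', 'P156I']

Answer: C331F,P156I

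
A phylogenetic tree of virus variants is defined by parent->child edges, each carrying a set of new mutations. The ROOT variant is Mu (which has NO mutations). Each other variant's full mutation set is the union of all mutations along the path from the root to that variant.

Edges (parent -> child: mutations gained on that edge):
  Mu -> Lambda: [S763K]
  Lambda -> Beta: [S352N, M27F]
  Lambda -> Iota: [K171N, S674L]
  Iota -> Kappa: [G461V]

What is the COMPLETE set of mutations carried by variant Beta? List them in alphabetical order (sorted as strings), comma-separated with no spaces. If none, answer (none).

Answer: M27F,S352N,S763K

Derivation:
At Mu: gained [] -> total []
At Lambda: gained ['S763K'] -> total ['S763K']
At Beta: gained ['S352N', 'M27F'] -> total ['M27F', 'S352N', 'S763K']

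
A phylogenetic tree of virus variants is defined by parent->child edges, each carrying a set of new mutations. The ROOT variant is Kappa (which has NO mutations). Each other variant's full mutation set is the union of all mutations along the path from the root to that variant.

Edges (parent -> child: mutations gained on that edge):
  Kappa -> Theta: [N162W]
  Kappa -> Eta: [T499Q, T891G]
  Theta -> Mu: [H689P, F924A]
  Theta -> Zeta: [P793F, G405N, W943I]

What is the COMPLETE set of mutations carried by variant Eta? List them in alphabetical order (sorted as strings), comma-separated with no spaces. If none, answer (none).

Answer: T499Q,T891G

Derivation:
At Kappa: gained [] -> total []
At Eta: gained ['T499Q', 'T891G'] -> total ['T499Q', 'T891G']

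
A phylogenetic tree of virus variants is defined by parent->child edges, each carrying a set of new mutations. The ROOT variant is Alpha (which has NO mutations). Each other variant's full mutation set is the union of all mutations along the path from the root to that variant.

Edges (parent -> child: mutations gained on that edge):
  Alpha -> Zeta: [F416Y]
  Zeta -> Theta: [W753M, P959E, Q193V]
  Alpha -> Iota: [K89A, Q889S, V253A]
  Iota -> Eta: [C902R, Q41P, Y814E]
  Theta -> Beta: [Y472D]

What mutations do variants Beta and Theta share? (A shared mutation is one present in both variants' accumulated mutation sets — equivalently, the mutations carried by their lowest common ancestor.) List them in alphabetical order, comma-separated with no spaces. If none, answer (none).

Answer: F416Y,P959E,Q193V,W753M

Derivation:
Accumulating mutations along path to Beta:
  At Alpha: gained [] -> total []
  At Zeta: gained ['F416Y'] -> total ['F416Y']
  At Theta: gained ['W753M', 'P959E', 'Q193V'] -> total ['F416Y', 'P959E', 'Q193V', 'W753M']
  At Beta: gained ['Y472D'] -> total ['F416Y', 'P959E', 'Q193V', 'W753M', 'Y472D']
Mutations(Beta) = ['F416Y', 'P959E', 'Q193V', 'W753M', 'Y472D']
Accumulating mutations along path to Theta:
  At Alpha: gained [] -> total []
  At Zeta: gained ['F416Y'] -> total ['F416Y']
  At Theta: gained ['W753M', 'P959E', 'Q193V'] -> total ['F416Y', 'P959E', 'Q193V', 'W753M']
Mutations(Theta) = ['F416Y', 'P959E', 'Q193V', 'W753M']
Intersection: ['F416Y', 'P959E', 'Q193V', 'W753M', 'Y472D'] ∩ ['F416Y', 'P959E', 'Q193V', 'W753M'] = ['F416Y', 'P959E', 'Q193V', 'W753M']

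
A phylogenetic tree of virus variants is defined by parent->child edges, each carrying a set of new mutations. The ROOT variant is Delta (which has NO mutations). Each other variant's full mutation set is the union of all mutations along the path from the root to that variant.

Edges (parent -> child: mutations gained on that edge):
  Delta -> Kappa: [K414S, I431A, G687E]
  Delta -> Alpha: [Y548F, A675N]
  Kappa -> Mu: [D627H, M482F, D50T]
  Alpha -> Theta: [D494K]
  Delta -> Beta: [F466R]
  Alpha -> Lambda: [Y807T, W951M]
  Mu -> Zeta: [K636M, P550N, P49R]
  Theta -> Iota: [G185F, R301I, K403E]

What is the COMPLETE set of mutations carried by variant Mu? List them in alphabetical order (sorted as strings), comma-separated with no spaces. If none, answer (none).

Answer: D50T,D627H,G687E,I431A,K414S,M482F

Derivation:
At Delta: gained [] -> total []
At Kappa: gained ['K414S', 'I431A', 'G687E'] -> total ['G687E', 'I431A', 'K414S']
At Mu: gained ['D627H', 'M482F', 'D50T'] -> total ['D50T', 'D627H', 'G687E', 'I431A', 'K414S', 'M482F']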